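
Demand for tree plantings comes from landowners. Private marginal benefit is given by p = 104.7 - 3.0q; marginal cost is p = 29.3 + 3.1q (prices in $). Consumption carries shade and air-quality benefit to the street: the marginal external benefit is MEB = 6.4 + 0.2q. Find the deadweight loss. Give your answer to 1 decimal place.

Market equilibrium (private): 29.3 + 3.1q = 104.7 - 3.0q → q_m = 12.3607.
Social marginal benefit = demand + MEB = 111.1 - 2.8q.
Set SMB = MC: 111.1 - 2.8q = 29.3 + 3.1q → q* = 13.8644.
Between q* and q_m the wedge SMB − MC runs linearly from 0 to MEB(q_m), so the loss is a triangle.
DWL = ½ × 1.5037 × 8.8721 = 6.6705.

DWL = $6.7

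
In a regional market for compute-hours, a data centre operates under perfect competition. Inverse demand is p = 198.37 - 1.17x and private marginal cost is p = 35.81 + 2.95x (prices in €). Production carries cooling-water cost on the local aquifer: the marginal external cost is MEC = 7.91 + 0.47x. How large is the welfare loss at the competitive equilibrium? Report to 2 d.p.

Market equilibrium (private): 35.81 + 2.95x = 198.37 - 1.17x → x_m = 39.4563.
Social marginal cost = private MC + MEC = 43.72 + 3.42x.
Set SMC = demand: 43.72 + 3.42x = 198.37 - 1.17x → x* = 33.6928.
The welfare-loss triangle has base |x_m − x*| and height MEC(x_m) (the vertical gap between SMC and demand is zero at x* and MEC at x_m).
DWL = ½ × 5.7635 × 26.4545 = 76.2353.

DWL = €76.24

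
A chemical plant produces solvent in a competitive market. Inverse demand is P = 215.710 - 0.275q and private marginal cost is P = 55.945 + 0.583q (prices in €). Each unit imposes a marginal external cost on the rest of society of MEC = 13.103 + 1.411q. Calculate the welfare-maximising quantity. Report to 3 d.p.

Social marginal cost = private MC + MEC = 69.048 + 1.994q.
Set SMC = demand: 69.048 + 1.994q = 215.710 - 0.275q → q* = 64.6373.

q* = 64.637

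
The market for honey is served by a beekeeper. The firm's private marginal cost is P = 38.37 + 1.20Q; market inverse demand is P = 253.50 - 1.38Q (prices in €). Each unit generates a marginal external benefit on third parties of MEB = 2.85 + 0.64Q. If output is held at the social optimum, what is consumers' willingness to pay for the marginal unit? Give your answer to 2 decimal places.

Social marginal cost = private MC − MEB = 35.52 + 0.56Q.
Set SMC = demand: 35.52 + 0.56Q = 253.50 - 1.38Q → Q* = 112.3608.
Consumer price on the demand curve at Q*: 253.50 − 1.38×112.3608 = 98.4421.

P = €98.44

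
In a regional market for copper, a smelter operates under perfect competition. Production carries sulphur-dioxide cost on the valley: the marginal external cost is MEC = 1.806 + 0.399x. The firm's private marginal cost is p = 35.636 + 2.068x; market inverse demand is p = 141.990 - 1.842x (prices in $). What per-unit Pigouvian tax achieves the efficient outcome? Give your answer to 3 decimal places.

Social marginal cost = private MC + MEC = 37.442 + 2.467x.
Set SMC = demand: 37.442 + 2.467x = 141.990 - 1.842x → x* = 24.2627.
The Pigouvian tax equals MEC at x*: 1.806 + 0.399×24.2627 = 11.4868.

tax = $11.487 per unit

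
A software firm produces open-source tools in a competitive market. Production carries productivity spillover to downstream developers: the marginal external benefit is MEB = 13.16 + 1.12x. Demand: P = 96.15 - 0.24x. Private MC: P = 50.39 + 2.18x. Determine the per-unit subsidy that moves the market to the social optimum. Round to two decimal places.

subsidy = 63.92 per unit

Social marginal cost = private MC − MEB = 37.23 + 1.06x.
Set SMC = demand: 37.23 + 1.06x = 96.15 - 0.24x → x* = 45.3231.
The Pigouvian subsidy equals MEB at x*: 13.16 + 1.12×45.3231 = 63.9219.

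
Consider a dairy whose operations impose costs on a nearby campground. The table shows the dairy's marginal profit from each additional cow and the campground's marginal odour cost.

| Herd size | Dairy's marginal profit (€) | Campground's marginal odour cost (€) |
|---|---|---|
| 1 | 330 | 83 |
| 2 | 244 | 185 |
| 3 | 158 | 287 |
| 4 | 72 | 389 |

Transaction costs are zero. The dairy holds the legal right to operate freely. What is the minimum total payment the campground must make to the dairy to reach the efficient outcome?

€230

Left alone the dairy would choose level 4 (marginal profit stays positive).
Efficient level: k* = 2 (marginal profit ≥ marginal odour cost through 2).
The campground must at least cover the dairy's forgone profit from cutting 4→2: 158 + 72 = 230.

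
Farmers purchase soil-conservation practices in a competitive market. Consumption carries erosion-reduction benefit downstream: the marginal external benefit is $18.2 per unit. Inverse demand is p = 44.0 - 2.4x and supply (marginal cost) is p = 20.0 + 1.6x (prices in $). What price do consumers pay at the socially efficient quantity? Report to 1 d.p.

Social marginal benefit = demand + MEB = 62.2 - 2.4x.
Set SMB = MC: 62.2 - 2.4x = 20.0 + 1.6x → x* = 10.5500.
Consumer price on the demand curve at x*: 44.0 − 2.4×10.5500 = 18.6800.

P = $18.7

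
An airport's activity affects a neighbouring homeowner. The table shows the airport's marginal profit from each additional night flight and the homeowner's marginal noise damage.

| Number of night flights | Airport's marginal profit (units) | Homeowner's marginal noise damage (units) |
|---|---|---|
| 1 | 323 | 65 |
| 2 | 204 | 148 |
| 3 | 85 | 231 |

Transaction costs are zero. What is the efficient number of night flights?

Bargaining reaches the level where marginal profit last exceeds marginal noise damage.
That holds through level 2 (204 ≥ 148) but not at 3 (85 < 231).

2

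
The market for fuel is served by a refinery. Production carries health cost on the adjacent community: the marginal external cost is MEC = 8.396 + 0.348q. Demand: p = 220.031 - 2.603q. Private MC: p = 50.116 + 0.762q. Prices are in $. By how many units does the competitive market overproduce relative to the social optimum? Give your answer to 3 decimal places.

Market equilibrium (private): 50.116 + 0.762q = 220.031 - 2.603q → q_m = 50.4948.
Social marginal cost = private MC + MEC = 58.512 + 1.110q.
Set SMC = demand: 58.512 + 1.110q = 220.031 - 2.603q → q* = 43.5009.
Gap = |50.4948 − 43.5009| = 6.9939.

6.994 units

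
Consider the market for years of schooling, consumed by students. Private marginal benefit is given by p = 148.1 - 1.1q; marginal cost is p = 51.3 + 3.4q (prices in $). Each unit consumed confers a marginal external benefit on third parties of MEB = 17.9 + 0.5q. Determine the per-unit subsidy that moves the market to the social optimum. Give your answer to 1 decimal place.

subsidy = $32.2 per unit

Social marginal benefit = demand + MEB = 166.0 - 0.6q.
Set SMB = MC: 166.0 - 0.6q = 51.3 + 3.4q → q* = 28.6750.
The Pigouvian subsidy equals MEB at q*: 17.9 + 0.5×28.6750 = 32.2375.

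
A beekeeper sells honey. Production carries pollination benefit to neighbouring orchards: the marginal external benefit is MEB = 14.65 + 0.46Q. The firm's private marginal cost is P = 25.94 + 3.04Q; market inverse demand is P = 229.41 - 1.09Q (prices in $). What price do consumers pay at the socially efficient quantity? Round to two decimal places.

Social marginal cost = private MC − MEB = 11.29 + 2.58Q.
Set SMC = demand: 11.29 + 2.58Q = 229.41 - 1.09Q → Q* = 59.4332.
Consumer price on the demand curve at Q*: 229.41 − 1.09×59.4332 = 164.6278.

P = $164.63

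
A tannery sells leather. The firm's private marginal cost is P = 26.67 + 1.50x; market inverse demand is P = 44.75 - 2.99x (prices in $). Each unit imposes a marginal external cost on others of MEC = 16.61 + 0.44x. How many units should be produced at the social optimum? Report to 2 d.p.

x* = 0.30

Social marginal cost = private MC + MEC = 43.28 + 1.94x.
Set SMC = demand: 43.28 + 1.94x = 44.75 - 2.99x → x* = 0.2982.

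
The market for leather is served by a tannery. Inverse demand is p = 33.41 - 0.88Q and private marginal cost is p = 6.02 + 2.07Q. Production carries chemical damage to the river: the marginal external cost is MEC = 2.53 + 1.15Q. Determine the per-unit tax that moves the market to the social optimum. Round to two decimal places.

tax = 9.50 per unit

Social marginal cost = private MC + MEC = 8.55 + 3.22Q.
Set SMC = demand: 8.55 + 3.22Q = 33.41 - 0.88Q → Q* = 6.0634.
The Pigouvian tax equals MEC at Q*: 2.53 + 1.15×6.0634 = 9.5029.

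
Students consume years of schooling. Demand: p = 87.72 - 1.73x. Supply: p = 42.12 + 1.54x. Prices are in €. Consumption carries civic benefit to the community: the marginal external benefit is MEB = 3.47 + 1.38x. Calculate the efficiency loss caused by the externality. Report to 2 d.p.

DWL = €136.49

Market equilibrium (private): 42.12 + 1.54x = 87.72 - 1.73x → x_m = 13.9450.
Social marginal benefit = demand + MEB = 91.19 - 0.35x.
Set SMB = MC: 91.19 - 0.35x = 42.12 + 1.54x → x* = 25.9630.
The loss is the area between SMB and MC from x* to x_m; with linear curves that's a triangle of height MEB(x_m).
DWL = ½ × 12.0180 × 22.7140 = 136.4884.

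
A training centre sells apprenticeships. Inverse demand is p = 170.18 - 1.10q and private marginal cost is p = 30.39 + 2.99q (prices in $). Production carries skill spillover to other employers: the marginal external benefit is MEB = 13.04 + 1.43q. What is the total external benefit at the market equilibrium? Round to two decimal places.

$1280.93

Market equilibrium (private): 30.39 + 2.99q = 170.18 - 1.10q → q_m = 34.1785.
Total external benefit = ∫₀^{q_m} (13.04 + 1.43q) dq = 13.04×34.1785 + ½×1.43×34.1785² = 1280.9291.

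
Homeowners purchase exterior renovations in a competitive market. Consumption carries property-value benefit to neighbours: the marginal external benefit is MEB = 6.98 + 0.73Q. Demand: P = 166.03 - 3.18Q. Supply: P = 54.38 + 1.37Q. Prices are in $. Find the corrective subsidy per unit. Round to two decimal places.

subsidy = $29.65 per unit

Social marginal benefit = demand + MEB = 173.01 - 2.45Q.
Set SMB = MC: 173.01 - 2.45Q = 54.38 + 1.37Q → Q* = 31.0550.
The Pigouvian subsidy equals MEB at Q*: 6.98 + 0.73×31.0550 = 29.6502.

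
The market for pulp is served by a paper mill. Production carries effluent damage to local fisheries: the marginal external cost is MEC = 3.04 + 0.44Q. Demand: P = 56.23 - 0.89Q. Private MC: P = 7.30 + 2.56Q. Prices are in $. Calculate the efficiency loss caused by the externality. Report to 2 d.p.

DWL = $11.07

Market equilibrium (private): 7.30 + 2.56Q = 56.23 - 0.89Q → Q_m = 14.1826.
Social marginal cost = private MC + MEC = 10.34 + 3.00Q.
Set SMC = demand: 10.34 + 3.00Q = 56.23 - 0.89Q → Q* = 11.7969.
Height of the DWL triangle at Q_m is SMC(Q_m) − demand(Q_m) = MEC(Q_m) = 9.2803.
DWL = ½ × 2.3857 × 9.2803 = 11.0700.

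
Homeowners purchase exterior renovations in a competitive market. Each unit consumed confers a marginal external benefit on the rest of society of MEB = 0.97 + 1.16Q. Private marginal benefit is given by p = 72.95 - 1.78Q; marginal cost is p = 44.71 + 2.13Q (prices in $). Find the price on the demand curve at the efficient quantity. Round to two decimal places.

Social marginal benefit = demand + MEB = 73.92 - 0.62Q.
Set SMB = MC: 73.92 - 0.62Q = 44.71 + 2.13Q → Q* = 10.6218.
Consumer price on the demand curve at Q*: 72.95 − 1.78×10.6218 = 54.0432.

P = $54.04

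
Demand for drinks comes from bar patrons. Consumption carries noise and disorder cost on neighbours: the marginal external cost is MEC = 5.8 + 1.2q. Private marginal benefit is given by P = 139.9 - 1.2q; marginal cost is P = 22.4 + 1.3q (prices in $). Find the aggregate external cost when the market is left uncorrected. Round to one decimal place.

Market equilibrium (private): 22.4 + 1.3q = 139.9 - 1.2q → q_m = 47.0000.
Total external cost = ∫₀^{q_m} (5.8 + 1.2q) dq = 5.8×47.0000 + ½×1.2×47.0000² = 1598.0000.

$1598.0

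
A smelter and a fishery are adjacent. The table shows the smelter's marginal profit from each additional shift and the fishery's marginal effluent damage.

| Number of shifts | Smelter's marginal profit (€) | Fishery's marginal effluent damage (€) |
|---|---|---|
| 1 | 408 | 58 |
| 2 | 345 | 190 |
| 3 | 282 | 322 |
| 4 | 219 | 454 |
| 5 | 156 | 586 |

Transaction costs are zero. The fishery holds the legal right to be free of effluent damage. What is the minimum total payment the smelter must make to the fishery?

Efficient level: marginal profit ≥ marginal effluent damage through level 2, so k* = 2.
With the fishery holding the right, the smelter must at least compensate total damage at k*: 58 + 190 = 248.

€248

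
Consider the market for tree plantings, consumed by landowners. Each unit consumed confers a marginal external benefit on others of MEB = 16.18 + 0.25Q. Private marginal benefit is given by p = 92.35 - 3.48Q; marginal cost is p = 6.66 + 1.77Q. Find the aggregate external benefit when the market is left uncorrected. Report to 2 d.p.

Market equilibrium (private): 6.66 + 1.77Q = 92.35 - 3.48Q → Q_m = 16.3219.
Total external benefit = ∫₀^{Q_m} (16.18 + 0.25Q) dQ = 16.18×16.3219 + ½×0.25×16.3219² = 297.3889.

297.39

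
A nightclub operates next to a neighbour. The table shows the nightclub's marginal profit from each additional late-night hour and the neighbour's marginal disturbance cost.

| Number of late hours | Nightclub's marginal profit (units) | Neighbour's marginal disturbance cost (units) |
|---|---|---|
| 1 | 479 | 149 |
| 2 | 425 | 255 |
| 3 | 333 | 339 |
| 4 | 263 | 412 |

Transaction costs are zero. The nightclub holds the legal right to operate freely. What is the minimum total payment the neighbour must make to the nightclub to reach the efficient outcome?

596

Left alone the nightclub would choose level 4 (marginal profit stays positive).
Efficient level: k* = 2 (marginal profit ≥ marginal disturbance cost through 2).
The neighbour must at least cover the nightclub's forgone profit from cutting 4→2: 333 + 263 = 596.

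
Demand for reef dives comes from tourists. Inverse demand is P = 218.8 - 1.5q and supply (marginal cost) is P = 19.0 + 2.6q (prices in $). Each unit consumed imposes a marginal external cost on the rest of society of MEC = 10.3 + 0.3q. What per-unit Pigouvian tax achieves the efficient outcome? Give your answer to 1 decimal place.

Social marginal benefit = demand − MEC = 208.5 - 1.8q.
Set SMB = MC: 208.5 - 1.8q = 19.0 + 2.6q → q* = 43.0682.
The Pigouvian tax equals MEC at q*: 10.3 + 0.3×43.0682 = 23.2205.

tax = $23.2 per unit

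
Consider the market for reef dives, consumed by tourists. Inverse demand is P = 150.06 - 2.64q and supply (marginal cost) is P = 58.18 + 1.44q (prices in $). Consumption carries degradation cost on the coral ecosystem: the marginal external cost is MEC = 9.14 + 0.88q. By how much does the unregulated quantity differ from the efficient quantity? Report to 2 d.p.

Market equilibrium (private): 58.18 + 1.44q = 150.06 - 2.64q → q_m = 22.5196.
Social marginal benefit = demand − MEC = 140.92 - 3.52q.
Set SMB = MC: 140.92 - 3.52q = 58.18 + 1.44q → q* = 16.6815.
Gap = |22.5196 − 16.6815| = 5.8381.

5.84 units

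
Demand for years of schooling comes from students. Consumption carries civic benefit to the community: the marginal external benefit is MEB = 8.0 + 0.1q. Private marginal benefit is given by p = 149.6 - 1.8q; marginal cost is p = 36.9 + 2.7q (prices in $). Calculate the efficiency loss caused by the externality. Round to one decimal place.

Market equilibrium (private): 36.9 + 2.7q = 149.6 - 1.8q → q_m = 25.0444.
Social marginal benefit = demand + MEB = 157.6 - 1.7q.
Set SMB = MC: 157.6 - 1.7q = 36.9 + 2.7q → q* = 27.4318.
Height of the DWL triangle at q_m is SMB(q_m) − MC(q_m) = MEB(q_m) = 10.5044.
DWL = ½ × 2.3874 × 10.5044 = 12.5391.

DWL = $12.5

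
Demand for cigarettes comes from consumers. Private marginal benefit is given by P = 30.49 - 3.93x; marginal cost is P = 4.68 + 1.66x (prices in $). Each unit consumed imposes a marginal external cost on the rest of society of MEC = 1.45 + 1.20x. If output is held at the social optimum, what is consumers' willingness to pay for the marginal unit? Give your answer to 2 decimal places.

Social marginal benefit = demand − MEC = 29.04 - 5.13x.
Set SMB = MC: 29.04 - 5.13x = 4.68 + 1.66x → x* = 3.5876.
Consumer price on the demand curve at x*: 30.49 − 3.93×3.5876 = 16.3907.

P = $16.39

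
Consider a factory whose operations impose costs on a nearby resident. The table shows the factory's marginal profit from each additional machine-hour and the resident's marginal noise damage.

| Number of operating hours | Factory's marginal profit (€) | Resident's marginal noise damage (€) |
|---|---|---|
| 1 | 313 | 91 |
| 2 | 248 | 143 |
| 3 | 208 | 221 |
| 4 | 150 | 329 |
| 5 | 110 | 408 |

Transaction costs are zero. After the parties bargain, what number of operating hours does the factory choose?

Bargaining reaches the level where marginal profit last exceeds marginal noise damage.
That holds through level 2 (248 ≥ 143) but not at 3 (208 < 221).

2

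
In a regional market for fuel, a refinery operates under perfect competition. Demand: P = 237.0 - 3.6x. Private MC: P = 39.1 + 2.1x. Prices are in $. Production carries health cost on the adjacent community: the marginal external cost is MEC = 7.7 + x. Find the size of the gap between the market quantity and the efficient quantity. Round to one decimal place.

6.3 units

Market equilibrium (private): 39.1 + 2.1x = 237.0 - 3.6x → x_m = 34.7193.
Social marginal cost = private MC + MEC = 46.8 + 3.1x.
Set SMC = demand: 46.8 + 3.1x = 237.0 - 3.6x → x* = 28.3881.
Gap = |34.7193 − 28.3881| = 6.3312.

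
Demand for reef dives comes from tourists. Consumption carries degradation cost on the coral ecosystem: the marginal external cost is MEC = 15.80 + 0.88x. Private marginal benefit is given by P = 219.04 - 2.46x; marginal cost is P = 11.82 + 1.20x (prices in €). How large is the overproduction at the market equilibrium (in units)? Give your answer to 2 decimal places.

14.45 units

Market equilibrium (private): 11.82 + 1.20x = 219.04 - 2.46x → x_m = 56.6175.
Social marginal benefit = demand − MEC = 203.24 - 3.34x.
Set SMB = MC: 203.24 - 3.34x = 11.82 + 1.20x → x* = 42.1630.
Gap = |56.6175 − 42.1630| = 14.4545.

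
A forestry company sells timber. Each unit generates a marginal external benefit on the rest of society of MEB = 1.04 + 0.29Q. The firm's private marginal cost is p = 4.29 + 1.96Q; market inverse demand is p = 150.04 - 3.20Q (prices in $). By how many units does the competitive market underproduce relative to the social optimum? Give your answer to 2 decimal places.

Market equilibrium (private): 4.29 + 1.96Q = 150.04 - 3.20Q → Q_m = 28.2461.
Social marginal cost = private MC − MEB = 3.25 + 1.67Q.
Set SMC = demand: 3.25 + 1.67Q = 150.04 - 3.20Q → Q* = 30.1417.
Gap = |28.2461 − 30.1417| = 1.8956.

1.90 units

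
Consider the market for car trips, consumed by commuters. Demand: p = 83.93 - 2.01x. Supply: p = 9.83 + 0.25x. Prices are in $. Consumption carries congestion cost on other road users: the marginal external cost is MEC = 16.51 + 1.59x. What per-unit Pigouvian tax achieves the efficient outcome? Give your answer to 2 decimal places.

Social marginal benefit = demand − MEC = 67.42 - 3.60x.
Set SMB = MC: 67.42 - 3.60x = 9.83 + 0.25x → x* = 14.9584.
The Pigouvian tax equals MEC at x*: 16.51 + 1.59×14.9584 = 40.2939.

tax = $40.29 per unit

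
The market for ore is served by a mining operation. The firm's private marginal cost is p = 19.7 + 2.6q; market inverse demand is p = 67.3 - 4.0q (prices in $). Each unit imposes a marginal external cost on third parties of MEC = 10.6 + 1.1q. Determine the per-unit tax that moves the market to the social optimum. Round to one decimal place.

tax = $15.9 per unit

Social marginal cost = private MC + MEC = 30.3 + 3.7q.
Set SMC = demand: 30.3 + 3.7q = 67.3 - 4.0q → q* = 4.8052.
The Pigouvian tax equals MEC at q*: 10.6 + 1.1×4.8052 = 15.8857.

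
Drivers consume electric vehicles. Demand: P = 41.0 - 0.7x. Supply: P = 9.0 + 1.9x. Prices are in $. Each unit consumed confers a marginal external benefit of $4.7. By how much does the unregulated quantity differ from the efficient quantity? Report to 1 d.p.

1.8 units

Market equilibrium (private): 9.0 + 1.9x = 41.0 - 0.7x → x_m = 12.3077.
Social marginal benefit = demand + MEB = 45.7 - 0.7x.
Set SMB = MC: 45.7 - 0.7x = 9.0 + 1.9x → x* = 14.1154.
Gap = |12.3077 − 14.1154| = 1.8077.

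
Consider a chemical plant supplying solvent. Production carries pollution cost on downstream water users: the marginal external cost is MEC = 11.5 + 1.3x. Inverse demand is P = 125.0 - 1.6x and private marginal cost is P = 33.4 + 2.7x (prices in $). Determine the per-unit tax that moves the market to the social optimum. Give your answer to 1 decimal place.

tax = $30.1 per unit

Social marginal cost = private MC + MEC = 44.9 + 4.0x.
Set SMC = demand: 44.9 + 4.0x = 125.0 - 1.6x → x* = 14.3036.
The Pigouvian tax equals MEC at x*: 11.5 + 1.3×14.3036 = 30.0947.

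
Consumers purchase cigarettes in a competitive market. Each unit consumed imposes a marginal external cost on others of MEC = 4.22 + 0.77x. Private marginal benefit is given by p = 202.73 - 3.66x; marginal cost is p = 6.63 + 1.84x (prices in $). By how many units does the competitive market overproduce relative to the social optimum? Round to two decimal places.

5.05 units

Market equilibrium (private): 6.63 + 1.84x = 202.73 - 3.66x → x_m = 35.6545.
Social marginal benefit = demand − MEC = 198.51 - 4.43x.
Set SMB = MC: 198.51 - 4.43x = 6.63 + 1.84x → x* = 30.6029.
Gap = |35.6545 − 30.6029| = 5.0516.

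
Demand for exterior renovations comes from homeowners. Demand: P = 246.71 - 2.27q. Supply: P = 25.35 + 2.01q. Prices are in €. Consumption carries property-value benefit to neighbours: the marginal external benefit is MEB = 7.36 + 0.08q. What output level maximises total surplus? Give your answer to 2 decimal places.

Social marginal benefit = demand + MEB = 254.07 - 2.19q.
Set SMB = MC: 254.07 - 2.19q = 25.35 + 2.01q → q* = 54.4571.

q* = 54.46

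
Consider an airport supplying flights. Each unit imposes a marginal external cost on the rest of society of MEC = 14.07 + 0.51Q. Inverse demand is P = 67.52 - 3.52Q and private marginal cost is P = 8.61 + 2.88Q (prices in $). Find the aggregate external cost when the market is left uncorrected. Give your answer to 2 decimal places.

Market equilibrium (private): 8.61 + 2.88Q = 67.52 - 3.52Q → Q_m = 9.2047.
Total external cost = ∫₀^{Q_m} (14.07 + 0.51Q) dQ = 14.07×9.2047 + ½×0.51×9.2047² = 151.1154.

$151.12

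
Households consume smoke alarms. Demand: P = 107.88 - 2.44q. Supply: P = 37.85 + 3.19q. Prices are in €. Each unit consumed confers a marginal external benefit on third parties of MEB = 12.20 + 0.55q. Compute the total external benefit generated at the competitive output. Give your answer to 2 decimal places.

€194.30

Market equilibrium (private): 37.85 + 3.19q = 107.88 - 2.44q → q_m = 12.4387.
Total external benefit = ∫₀^{q_m} (12.20 + 0.55q) dq = 12.20×12.4387 + ½×0.55×12.4387² = 194.3005.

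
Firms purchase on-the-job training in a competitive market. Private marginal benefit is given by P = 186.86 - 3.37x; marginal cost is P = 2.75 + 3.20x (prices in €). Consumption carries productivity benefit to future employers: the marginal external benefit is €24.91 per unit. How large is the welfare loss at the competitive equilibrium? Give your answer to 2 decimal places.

Market equilibrium (private): 2.75 + 3.20x = 186.86 - 3.37x → x_m = 28.0228.
Social marginal benefit = demand + MEB = 211.77 - 3.37x.
Set SMB = MC: 211.77 - 3.37x = 2.75 + 3.20x → x* = 31.8143.
The welfare-loss triangle has base |x_m − x*| and height MEB(x_m) (the vertical gap between SMB and MC is zero at x* and MEB at x_m).
DWL = ½ × 3.7915 × 24.9100 = 47.2231.

DWL = €47.22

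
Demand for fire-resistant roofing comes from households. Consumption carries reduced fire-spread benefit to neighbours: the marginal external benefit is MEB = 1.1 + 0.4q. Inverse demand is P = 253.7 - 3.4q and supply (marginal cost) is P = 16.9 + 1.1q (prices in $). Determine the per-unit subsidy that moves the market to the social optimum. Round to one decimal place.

subsidy = $24.3 per unit

Social marginal benefit = demand + MEB = 254.8 - 3.0q.
Set SMB = MC: 254.8 - 3.0q = 16.9 + 1.1q → q* = 58.0244.
The Pigouvian subsidy equals MEB at q*: 1.1 + 0.4×58.0244 = 24.3098.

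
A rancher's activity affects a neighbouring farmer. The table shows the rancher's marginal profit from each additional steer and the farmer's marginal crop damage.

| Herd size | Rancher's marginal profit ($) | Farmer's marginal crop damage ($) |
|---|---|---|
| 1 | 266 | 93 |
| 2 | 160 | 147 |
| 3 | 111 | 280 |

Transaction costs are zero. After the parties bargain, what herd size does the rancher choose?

Bargaining reaches the level where marginal profit last exceeds marginal crop damage.
That holds through level 2 (160 ≥ 147) but not at 3 (111 < 280).

2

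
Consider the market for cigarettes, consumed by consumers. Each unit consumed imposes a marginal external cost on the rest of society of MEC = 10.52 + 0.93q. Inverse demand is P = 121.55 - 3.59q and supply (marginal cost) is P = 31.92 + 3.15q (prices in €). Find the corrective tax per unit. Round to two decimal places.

tax = €20.11 per unit

Social marginal benefit = demand − MEC = 111.03 - 4.52q.
Set SMB = MC: 111.03 - 4.52q = 31.92 + 3.15q → q* = 10.3142.
The Pigouvian tax equals MEC at q*: 10.52 + 0.93×10.3142 = 20.1122.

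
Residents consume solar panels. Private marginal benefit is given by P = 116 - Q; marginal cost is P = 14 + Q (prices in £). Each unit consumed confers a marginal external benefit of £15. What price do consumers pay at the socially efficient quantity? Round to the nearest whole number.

P = £58

Social marginal benefit = demand + MEB = 131 - Q.
Set SMB = MC: 131 - Q = 14 + Q → Q* = 58.5000.
Consumer price on the demand curve at Q*: 116 − 1×58.5000 = 57.5000.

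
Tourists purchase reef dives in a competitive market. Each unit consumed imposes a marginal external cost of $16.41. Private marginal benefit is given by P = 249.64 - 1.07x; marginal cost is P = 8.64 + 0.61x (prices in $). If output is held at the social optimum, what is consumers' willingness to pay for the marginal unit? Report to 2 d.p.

Social marginal benefit = demand − MEC = 233.23 - 1.07x.
Set SMB = MC: 233.23 - 1.07x = 8.64 + 0.61x → x* = 133.6845.
Consumer price on the demand curve at x*: 249.64 − 1.07×133.6845 = 106.5976.

P = $106.60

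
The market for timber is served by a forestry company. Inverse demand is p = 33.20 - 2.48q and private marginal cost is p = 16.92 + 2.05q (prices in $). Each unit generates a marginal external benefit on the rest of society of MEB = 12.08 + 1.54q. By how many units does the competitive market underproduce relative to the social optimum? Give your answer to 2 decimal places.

5.89 units

Market equilibrium (private): 16.92 + 2.05q = 33.20 - 2.48q → q_m = 3.5938.
Social marginal cost = private MC − MEB = 4.84 + 0.51q.
Set SMC = demand: 4.84 + 0.51q = 33.20 - 2.48q → q* = 9.4849.
Gap = |3.5938 − 9.4849| = 5.8911.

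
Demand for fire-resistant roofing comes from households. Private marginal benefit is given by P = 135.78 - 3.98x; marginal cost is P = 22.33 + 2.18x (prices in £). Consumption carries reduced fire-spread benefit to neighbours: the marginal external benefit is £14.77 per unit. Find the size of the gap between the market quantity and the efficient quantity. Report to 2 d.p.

2.40 units

Market equilibrium (private): 22.33 + 2.18x = 135.78 - 3.98x → x_m = 18.4172.
Social marginal benefit = demand + MEB = 150.55 - 3.98x.
Set SMB = MC: 150.55 - 3.98x = 22.33 + 2.18x → x* = 20.8149.
Gap = |18.4172 − 20.8149| = 2.3977.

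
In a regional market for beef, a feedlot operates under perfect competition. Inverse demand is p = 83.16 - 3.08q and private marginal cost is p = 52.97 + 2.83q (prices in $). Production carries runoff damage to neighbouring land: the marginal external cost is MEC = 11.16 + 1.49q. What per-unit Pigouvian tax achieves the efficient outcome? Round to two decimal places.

Social marginal cost = private MC + MEC = 64.13 + 4.32q.
Set SMC = demand: 64.13 + 4.32q = 83.16 - 3.08q → q* = 2.5716.
The Pigouvian tax equals MEC at q*: 11.16 + 1.49×2.5716 = 14.9917.

tax = $14.99 per unit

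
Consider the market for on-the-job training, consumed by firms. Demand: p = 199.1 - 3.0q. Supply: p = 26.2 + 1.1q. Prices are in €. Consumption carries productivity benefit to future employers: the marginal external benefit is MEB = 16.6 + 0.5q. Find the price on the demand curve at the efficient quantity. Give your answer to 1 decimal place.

P = €41.2

Social marginal benefit = demand + MEB = 215.7 - 2.5q.
Set SMB = MC: 215.7 - 2.5q = 26.2 + 1.1q → q* = 52.6389.
Consumer price on the demand curve at q*: 199.1 − 3.0×52.6389 = 41.1833.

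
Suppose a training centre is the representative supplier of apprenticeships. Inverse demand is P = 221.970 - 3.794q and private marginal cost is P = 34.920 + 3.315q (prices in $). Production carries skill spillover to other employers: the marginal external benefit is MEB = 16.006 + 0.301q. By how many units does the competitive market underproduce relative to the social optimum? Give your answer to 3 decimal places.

Market equilibrium (private): 34.920 + 3.315q = 221.970 - 3.794q → q_m = 26.3117.
Social marginal cost = private MC − MEB = 18.914 + 3.014q.
Set SMC = demand: 18.914 + 3.014q = 221.970 - 3.794q → q* = 29.8261.
Gap = |26.3117 − 29.8261| = 3.5144.

3.514 units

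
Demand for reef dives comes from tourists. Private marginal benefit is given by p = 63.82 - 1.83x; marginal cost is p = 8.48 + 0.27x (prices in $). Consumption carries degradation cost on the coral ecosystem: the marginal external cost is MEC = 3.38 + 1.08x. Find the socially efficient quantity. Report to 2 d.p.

Social marginal benefit = demand − MEC = 60.44 - 2.91x.
Set SMB = MC: 60.44 - 2.91x = 8.48 + 0.27x → x* = 16.3396.

x* = 16.34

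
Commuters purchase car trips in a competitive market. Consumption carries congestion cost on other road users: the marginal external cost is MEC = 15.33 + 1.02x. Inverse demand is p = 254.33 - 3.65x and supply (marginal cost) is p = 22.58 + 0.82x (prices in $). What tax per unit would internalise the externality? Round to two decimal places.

Social marginal benefit = demand − MEC = 239.00 - 4.67x.
Set SMB = MC: 239.00 - 4.67x = 22.58 + 0.82x → x* = 39.4208.
The Pigouvian tax equals MEC at x*: 15.33 + 1.02×39.4208 = 55.5392.

tax = $55.54 per unit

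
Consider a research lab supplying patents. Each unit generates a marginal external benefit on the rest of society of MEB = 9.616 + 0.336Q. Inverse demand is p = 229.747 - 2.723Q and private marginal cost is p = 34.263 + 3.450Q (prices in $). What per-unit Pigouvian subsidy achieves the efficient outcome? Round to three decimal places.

subsidy = $21.422 per unit

Social marginal cost = private MC − MEB = 24.647 + 3.114Q.
Set SMC = demand: 24.647 + 3.114Q = 229.747 - 2.723Q → Q* = 35.1379.
The Pigouvian subsidy equals MEB at Q*: 9.616 + 0.336×35.1379 = 21.4223.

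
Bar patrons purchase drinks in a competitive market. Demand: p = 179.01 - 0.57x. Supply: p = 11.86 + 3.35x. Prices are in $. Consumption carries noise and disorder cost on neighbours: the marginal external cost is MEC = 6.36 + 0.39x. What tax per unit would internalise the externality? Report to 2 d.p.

tax = $20.91 per unit

Social marginal benefit = demand − MEC = 172.65 - 0.96x.
Set SMB = MC: 172.65 - 0.96x = 11.86 + 3.35x → x* = 37.3063.
The Pigouvian tax equals MEC at x*: 6.36 + 0.39×37.3063 = 20.9095.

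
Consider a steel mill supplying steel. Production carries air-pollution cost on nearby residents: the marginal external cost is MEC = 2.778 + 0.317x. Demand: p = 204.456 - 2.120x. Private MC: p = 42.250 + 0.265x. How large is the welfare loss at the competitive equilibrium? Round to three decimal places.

DWL = 109.606

Market equilibrium (private): 42.250 + 0.265x = 204.456 - 2.120x → x_m = 68.0109.
Social marginal cost = private MC + MEC = 45.028 + 0.582x.
Set SMC = demand: 45.028 + 0.582x = 204.456 - 2.120x → x* = 59.0037.
The welfare-loss triangle has base |x_m − x*| and height MEC(x_m) (the vertical gap between SMC and demand is zero at x* and MEC at x_m).
DWL = ½ × 9.0072 × 24.3375 = 109.6064.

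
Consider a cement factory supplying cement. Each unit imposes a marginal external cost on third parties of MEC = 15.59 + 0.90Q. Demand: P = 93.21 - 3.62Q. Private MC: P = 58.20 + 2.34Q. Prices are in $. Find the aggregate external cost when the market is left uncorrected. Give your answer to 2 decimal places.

$107.11

Market equilibrium (private): 58.20 + 2.34Q = 93.21 - 3.62Q → Q_m = 5.8742.
Total external cost = ∫₀^{Q_m} (15.59 + 0.90Q) dQ = 15.59×5.8742 + ½×0.90×5.8742² = 107.1066.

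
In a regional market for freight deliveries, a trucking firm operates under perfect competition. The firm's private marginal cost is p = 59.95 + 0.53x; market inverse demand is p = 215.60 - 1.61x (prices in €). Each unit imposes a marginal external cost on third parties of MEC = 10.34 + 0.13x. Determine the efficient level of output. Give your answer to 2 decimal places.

x* = 64.01

Social marginal cost = private MC + MEC = 70.29 + 0.66x.
Set SMC = demand: 70.29 + 0.66x = 215.60 - 1.61x → x* = 64.0132.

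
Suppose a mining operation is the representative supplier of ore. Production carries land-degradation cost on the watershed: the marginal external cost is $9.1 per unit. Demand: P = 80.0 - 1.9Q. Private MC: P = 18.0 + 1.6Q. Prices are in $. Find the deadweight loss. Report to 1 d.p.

DWL = $11.8

Market equilibrium (private): 18.0 + 1.6Q = 80.0 - 1.9Q → Q_m = 17.7143.
Social marginal cost = private MC + MEC = 27.1 + 1.6Q.
Set SMC = demand: 27.1 + 1.6Q = 80.0 - 1.9Q → Q* = 15.1143.
The loss is the area between SMC and demand from Q* to Q_m; with linear curves that's a triangle of height MEC(Q_m).
DWL = ½ × 2.6000 × 9.1000 = 11.8300.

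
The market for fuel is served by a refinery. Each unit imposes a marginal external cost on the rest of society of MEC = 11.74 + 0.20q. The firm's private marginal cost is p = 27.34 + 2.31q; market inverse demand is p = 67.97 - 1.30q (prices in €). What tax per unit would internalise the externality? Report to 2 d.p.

Social marginal cost = private MC + MEC = 39.08 + 2.51q.
Set SMC = demand: 39.08 + 2.51q = 67.97 - 1.30q → q* = 7.5827.
The Pigouvian tax equals MEC at q*: 11.74 + 0.20×7.5827 = 13.2565.

tax = €13.26 per unit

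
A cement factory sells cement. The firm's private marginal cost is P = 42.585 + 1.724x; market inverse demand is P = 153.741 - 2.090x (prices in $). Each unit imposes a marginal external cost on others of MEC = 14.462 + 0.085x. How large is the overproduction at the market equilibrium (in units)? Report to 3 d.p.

Market equilibrium (private): 42.585 + 1.724x = 153.741 - 2.090x → x_m = 29.1442.
Social marginal cost = private MC + MEC = 57.047 + 1.809x.
Set SMC = demand: 57.047 + 1.809x = 153.741 - 2.090x → x* = 24.7997.
Gap = |29.1442 − 24.7997| = 4.3445.

4.345 units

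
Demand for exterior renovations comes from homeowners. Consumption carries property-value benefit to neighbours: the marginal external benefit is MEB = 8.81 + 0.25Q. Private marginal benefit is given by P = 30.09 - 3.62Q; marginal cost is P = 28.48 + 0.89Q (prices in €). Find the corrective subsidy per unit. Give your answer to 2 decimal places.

Social marginal benefit = demand + MEB = 38.90 - 3.37Q.
Set SMB = MC: 38.90 - 3.37Q = 28.48 + 0.89Q → Q* = 2.4460.
The Pigouvian subsidy equals MEB at Q*: 8.81 + 0.25×2.4460 = 9.4215.

subsidy = €9.42 per unit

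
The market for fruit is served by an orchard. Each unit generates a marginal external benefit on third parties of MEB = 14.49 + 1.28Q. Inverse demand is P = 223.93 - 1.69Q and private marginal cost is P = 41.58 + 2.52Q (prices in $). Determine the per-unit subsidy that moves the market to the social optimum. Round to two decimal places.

Social marginal cost = private MC − MEB = 27.09 + 1.24Q.
Set SMC = demand: 27.09 + 1.24Q = 223.93 - 1.69Q → Q* = 67.1809.
The Pigouvian subsidy equals MEB at Q*: 14.49 + 1.28×67.1809 = 100.4816.

subsidy = $100.48 per unit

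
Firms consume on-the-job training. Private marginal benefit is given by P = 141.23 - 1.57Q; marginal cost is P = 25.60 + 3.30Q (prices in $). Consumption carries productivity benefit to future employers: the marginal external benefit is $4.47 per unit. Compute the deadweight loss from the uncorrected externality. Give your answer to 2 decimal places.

Market equilibrium (private): 25.60 + 3.30Q = 141.23 - 1.57Q → Q_m = 23.7433.
Social marginal benefit = demand + MEB = 145.70 - 1.57Q.
Set SMB = MC: 145.70 - 1.57Q = 25.60 + 3.30Q → Q* = 24.6612.
The loss is the area between SMB and MC from Q* to Q_m; with linear curves that's a triangle of height MEB(Q_m).
DWL = ½ × 0.9179 × 4.4700 = 2.0515.

DWL = $2.05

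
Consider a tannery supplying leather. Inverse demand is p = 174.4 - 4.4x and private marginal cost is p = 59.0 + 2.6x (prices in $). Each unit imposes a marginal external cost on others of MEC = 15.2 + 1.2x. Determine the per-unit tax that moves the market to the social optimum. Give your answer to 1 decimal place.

tax = $29.9 per unit

Social marginal cost = private MC + MEC = 74.2 + 3.8x.
Set SMC = demand: 74.2 + 3.8x = 174.4 - 4.4x → x* = 12.2195.
The Pigouvian tax equals MEC at x*: 15.2 + 1.2×12.2195 = 29.8634.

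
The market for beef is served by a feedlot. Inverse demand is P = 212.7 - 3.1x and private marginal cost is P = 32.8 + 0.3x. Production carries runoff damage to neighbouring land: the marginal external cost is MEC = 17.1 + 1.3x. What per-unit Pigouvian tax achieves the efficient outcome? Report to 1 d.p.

Social marginal cost = private MC + MEC = 49.9 + 1.6x.
Set SMC = demand: 49.9 + 1.6x = 212.7 - 3.1x → x* = 34.6383.
The Pigouvian tax equals MEC at x*: 17.1 + 1.3×34.6383 = 62.1298.

tax = 62.1 per unit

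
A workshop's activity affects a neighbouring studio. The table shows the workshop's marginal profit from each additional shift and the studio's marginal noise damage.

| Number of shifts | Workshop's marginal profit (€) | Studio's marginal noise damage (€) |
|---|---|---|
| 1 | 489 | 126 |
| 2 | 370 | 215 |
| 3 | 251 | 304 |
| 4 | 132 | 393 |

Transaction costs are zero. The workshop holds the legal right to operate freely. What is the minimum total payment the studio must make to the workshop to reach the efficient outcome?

€383

Left alone the workshop would choose level 4 (marginal profit stays positive).
Efficient level: k* = 2 (marginal profit ≥ marginal noise damage through 2).
The studio must at least cover the workshop's forgone profit from cutting 4→2: 251 + 132 = 383.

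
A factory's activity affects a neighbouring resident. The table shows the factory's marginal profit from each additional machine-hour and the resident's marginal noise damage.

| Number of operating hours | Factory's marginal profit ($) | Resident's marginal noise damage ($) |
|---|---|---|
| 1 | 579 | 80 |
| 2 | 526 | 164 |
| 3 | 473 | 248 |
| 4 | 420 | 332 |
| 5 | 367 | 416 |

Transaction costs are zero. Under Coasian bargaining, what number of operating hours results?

4

Bargaining reaches the level where marginal profit last exceeds marginal noise damage.
That holds through level 4 (420 ≥ 332) but not at 5 (367 < 416).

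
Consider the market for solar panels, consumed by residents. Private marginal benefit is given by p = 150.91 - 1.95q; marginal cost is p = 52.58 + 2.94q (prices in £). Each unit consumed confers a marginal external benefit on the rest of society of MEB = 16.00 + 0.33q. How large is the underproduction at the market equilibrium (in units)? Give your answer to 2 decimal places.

Market equilibrium (private): 52.58 + 2.94q = 150.91 - 1.95q → q_m = 20.1084.
Social marginal benefit = demand + MEB = 166.91 - 1.62q.
Set SMB = MC: 166.91 - 1.62q = 52.58 + 2.94q → q* = 25.0724.
Gap = |20.1084 − 25.0724| = 4.9640.

4.96 units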